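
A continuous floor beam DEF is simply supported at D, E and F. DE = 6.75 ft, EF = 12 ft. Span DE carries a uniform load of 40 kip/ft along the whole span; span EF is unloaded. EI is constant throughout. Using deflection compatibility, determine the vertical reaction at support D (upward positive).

Insert a hinge at E; M_E is the redundant, and each span becomes simply supported.
Discontinuity in slope at E on the released structure — sum the simple-span end rotations:
  span DE: UDL 40: wL³/(24EI) = 512.6/EI
  relative rotation θ_0 = (512.6 + 0)/EI = 512.6/EI
A unit hogging moment at E produces rotation L₁/(3EI) + L₂/(3EI) = 6.25/EI.
Slope continuity at E: θ_0 = M_E·6.25/EI, so M_E = 512.6/6.25 = 82.01 kip·ft (hogging).
Span DE, ΣM about D with M_E applied at E: R_E^{DE}·6.75 = 911.2 + 82.01, so R_E^{DE} = 147.2 kip and R_D = 270 − 147.2 = 122.8 kip.

R_D = 122.8 kip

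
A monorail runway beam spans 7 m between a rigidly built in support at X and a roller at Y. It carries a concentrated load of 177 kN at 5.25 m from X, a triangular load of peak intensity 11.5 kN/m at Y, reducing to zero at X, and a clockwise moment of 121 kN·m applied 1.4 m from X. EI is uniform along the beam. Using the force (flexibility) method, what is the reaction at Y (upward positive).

R_Y = 143.5 kN

Choose R_Y as the redundant. The primary structure is the cantilever fixed at X.
Deflection at Y on the released cantilever, summing each load's contribution:
  point load 177 at a = 5.25: Pa²(3L − a)/(6EI) = 12806/EI
  triangular load, peak 11.5 at the free end: 11w₀L⁴/(120EI) = 2531/EI
  clockwise couple 121 at a = 1.4: M₀a(2L − a)/(2EI) = 1067/EI
  δ_0 = 16405/EI
Flexibility coefficient — unit upward force at Y: δ_{YY} = L³/(3EI) = 114.3/EI.
Compatibility at Y: δ_0 − R_Y·δ_{YY} = 0, so R_Y = 16405/114.3 = 143.5 kN.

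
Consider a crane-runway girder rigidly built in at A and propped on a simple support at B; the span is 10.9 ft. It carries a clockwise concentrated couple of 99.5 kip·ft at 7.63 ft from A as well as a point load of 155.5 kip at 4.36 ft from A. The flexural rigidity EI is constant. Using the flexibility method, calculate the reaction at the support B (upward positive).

R_B = 44.8 kip

Take the reaction at B as the redundant and release it; the primary structure is a cantilever fixed at A.
Downward deflection at the released point B due to the loads:
  clockwise couple 99.5 at a = 7.63: M₀a(2L − a)/(2EI) = 5379/EI
  point load 155.5 at a = 4.36: Pa²(3L − a)/(6EI) = 13962/EI
  δ_0 = 19341/EI
Tip deflection under a unit load at B: L³/(3EI) = 431.7/EI.
The prop prevents deflection at B: R_B = δ_0/δ_{BB} = 19341/431.7 = 44.8 kip.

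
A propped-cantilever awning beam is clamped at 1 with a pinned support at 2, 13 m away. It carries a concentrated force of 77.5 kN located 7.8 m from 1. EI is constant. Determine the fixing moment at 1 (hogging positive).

M_1 = 169.3 kN·m

Remove the prop at 2; the released (primary) structure is a cantilever built in at 1.
Primary-structure tip deflection at 2 by superposition:
  point load 77.5 at a = 7.8: Pa²(3L − a)/(6EI) = 24519/EI
Flexibility coefficient — unit upward force at 2: δ_{22} = L³/(3EI) = 732.3/EI.
The prop prevents deflection at 2: R_2 = δ_0/δ_{22} = 24519/732.3 = 33.48 kN.
Moment equilibrium about 1: M_1 = Σ(load moments about 1) − R_2·L = 604.5 − 33.48×13 = 169.3 kN·m.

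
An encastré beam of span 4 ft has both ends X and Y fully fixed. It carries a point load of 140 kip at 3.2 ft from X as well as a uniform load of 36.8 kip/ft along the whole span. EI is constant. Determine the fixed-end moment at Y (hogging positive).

Take the two fixed-end moments M_X, M_Y as redundants; the released structure is the simple span XY.
Simple-span end rotations at X and Y under the given loads:
  at X: point load 140 at a = 3.2: Pab(L + b)/(6LEI) = 71.68/EI
  at Y: point load 140 at a = 3.2: Pab(L + a)/(6LEI) = 107.5/EI
  at X: UDL 36.8: wL³/(24EI) = 98.13/EI
  at Y: UDL 36.8: wL³/(24EI) = 98.13/EI
  θ_X0 = 169.8/EI,  θ_Y0 = 205.7/EI
Flexibility coefficients: a unit moment at one end gives L/(3EI) there and L/(6EI) at the far end, so f₁₁ = f₂₂ = 1.333/EI and f₁₂ = f₂₁ = 0.6667/EI.
Compatibility — zero rotation at each built-in end:
  1.333 M_X + 0.6667 M_Y = 169.8
  0.6667 M_X + 1.333 M_Y = 205.7
Solving the pair gives M_X = 66.99 kip·ft and M_Y = 120.7 kip·ft (hogging).

M_Y = 120.7 kip·ft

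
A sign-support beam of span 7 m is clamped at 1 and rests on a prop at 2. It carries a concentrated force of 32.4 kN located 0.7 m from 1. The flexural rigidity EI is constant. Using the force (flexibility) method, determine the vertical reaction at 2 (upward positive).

R_2 = 0.4698 kN

Release the roller at 2. Primary structure: cantilever fixed at 1.
Primary-structure tip deflection at 2 by superposition:
  point load 32.4 at a = 0.7: Pa²(3L − a)/(6EI) = 53.71/EI
Flexibility coefficient — unit upward force at 2: δ_{22} = L³/(3EI) = 114.3/EI.
The prop prevents deflection at 2: R_2 = δ_0/δ_{22} = 53.71/114.3 = 0.4698 kN.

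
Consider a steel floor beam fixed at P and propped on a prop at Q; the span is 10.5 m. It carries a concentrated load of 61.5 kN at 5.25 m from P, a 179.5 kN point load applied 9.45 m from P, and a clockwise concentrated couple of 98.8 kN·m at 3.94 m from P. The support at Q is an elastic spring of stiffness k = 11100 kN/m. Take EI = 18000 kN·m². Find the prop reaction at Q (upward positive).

Remove the prop at Q; the released (primary) structure is a cantilever built in at P.
Primary-structure tip deflection at Q by superposition:
  point load 61.5 at a = 5.25: Pa²(3L − a)/(6EI) = 7416/EI
  point load 179.5 at a = 9.45: Pa²(3L − a)/(6EI) = 58910/EI
  clockwise couple 98.8 at a = 3.94: M₀a(2L − a)/(2EI) = 3320/EI
  δ_0 = 69646/EI
Flexibility coefficient — unit upward force at Q: δ_{QQ} = L³/(3EI) = 385.9/EI.
With EI = 18000 kN·m²: δ_0 = 3.8692 m and δ_{QQ} = 0.021438 m/kN.
Compatibility — the spring shortens by R_Q/k under the reaction it provides: δ_0 − R_Q·δ_{QQ} = R_Q/k. With 1/k = 0.00009 m/kN, R_Q = δ_0 / (δ_{QQ} + 1/k) = 3.8692 / (0.021438 + 0.00009) = 179.7 kN.

R_Q = 179.7 kN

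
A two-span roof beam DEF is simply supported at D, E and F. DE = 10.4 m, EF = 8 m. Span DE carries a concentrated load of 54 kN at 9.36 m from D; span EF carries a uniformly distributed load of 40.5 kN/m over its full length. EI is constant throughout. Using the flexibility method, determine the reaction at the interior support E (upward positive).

Insert a hinge at E; M_E is the redundant, and each span becomes simply supported.
End slopes at the hinge E, treating each span as simply supported:
  span DE: point load 54 at a = 9.36: Pab(L + a)/(6LEI) = 166.5/EI
  span EF: UDL 40.5: wL³/(24EI) = 864/EI
  relative rotation θ_0 = (166.5 + 864)/EI = 1030/EI
A unit hogging moment at E produces rotation L₁/(3EI) + L₂/(3EI) = 6.133/EI.
Slope continuity at E: θ_0 = M_E·6.133/EI, so M_E = 1030/6.133 = 168 kN·m (hogging).
Span DE, ΣM about D with M_E applied at E: R_E^{DE}·10.4 = 505.4 + 168, so R_E^{DE} = 64.75 kN and R_D = 54 − 64.75 = -10.75 kN.
Span EF, ΣM about F: R_E^{EF}·8 = 1296 + 168, so R_E^{EF} = 183 kN and R_F = 324 − 183 = 141 kN.
R_E = 64.75 + 183 = 247.8 kN.

R_E = 247.8 kN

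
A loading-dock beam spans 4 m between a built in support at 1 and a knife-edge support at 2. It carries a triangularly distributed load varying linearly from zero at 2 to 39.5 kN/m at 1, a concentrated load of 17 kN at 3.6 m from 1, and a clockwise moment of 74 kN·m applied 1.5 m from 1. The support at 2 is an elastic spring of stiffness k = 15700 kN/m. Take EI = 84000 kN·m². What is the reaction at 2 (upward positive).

R_2 = 37.71 kN

Take the reaction at 2 as the redundant and release it; the primary structure is a cantilever fixed at 1.
Downward deflection at the released point 2 due to the loads:
  triangular load, peak 39.5 at the fixed end: w₀L⁴/(30EI) = 337.1/EI
  point load 17 at a = 3.6: Pa²(3L − a)/(6EI) = 308.4/EI
  clockwise couple 74 at a = 1.5: M₀a(2L − a)/(2EI) = 360.8/EI
  δ_0 = 1006/EI
Flexibility coefficient — unit upward force at 2: δ_{22} = L³/(3EI) = 21.33/EI.
With EI = 84000 kN·m²: δ_0 = 0.011979 m and δ_{22} = 0.000254 m/kN.
Compatibility — the spring shortens by R_2/k under the reaction it provides: δ_0 − R_2·δ_{22} = R_2/k. With 1/k = 0.000064 m/kN, R_2 = δ_0 / (δ_{22} + 1/k) = 0.011979 / (0.000254 + 0.000064) = 37.71 kN.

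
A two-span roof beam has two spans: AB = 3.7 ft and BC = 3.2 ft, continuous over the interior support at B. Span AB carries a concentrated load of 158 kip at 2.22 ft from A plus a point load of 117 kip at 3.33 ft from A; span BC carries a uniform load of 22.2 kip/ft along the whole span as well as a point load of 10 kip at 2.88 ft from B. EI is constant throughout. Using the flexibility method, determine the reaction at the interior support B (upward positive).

R_B = 291.4 kip

Insert a hinge at B; M_B is the redundant, and each span becomes simply supported.
End slopes at the hinge B, treating each span as simply supported:
  span AB: point load 158 at a = 2.22: Pab(L + a)/(6LEI) = 138.4/EI
  span AB: point load 117 at a = 3.33: Pab(L + a)/(6LEI) = 45.65/EI
  span BC: UDL 22.2: wL³/(24EI) = 30.31/EI
  span BC: point load 10 at a = 2.88: Pab(L + b)/(6LEI) = 1.69/EI
  relative rotation θ_0 = (184.1 + 32)/EI = 216.1/EI
A unit hogging moment at B produces rotation L₁/(3EI) + L₂/(3EI) = 2.3/EI.
Slope continuity at B: θ_0 = M_B·2.3/EI, so M_B = 216.1/2.3 = 93.95 kip·ft (hogging).
Span AB, ΣM about A with M_B applied at B: R_B^{AB}·3.7 = 740.4 + 93.95, so R_B^{AB} = 225.5 kip and R_A = 275 − 225.5 = 49.51 kip.
Span BC, ΣM about C: R_B^{BC}·3.2 = 116.9 + 93.95, so R_B^{BC} = 65.88 kip and R_C = 81.04 − 65.88 = 15.16 kip.
R_B = 225.5 + 65.88 = 291.4 kip.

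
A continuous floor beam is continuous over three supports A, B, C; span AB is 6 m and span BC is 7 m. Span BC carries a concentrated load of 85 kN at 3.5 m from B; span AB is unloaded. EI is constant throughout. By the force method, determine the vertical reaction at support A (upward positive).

Insert a hinge at B; M_B is the redundant, and each span becomes simply supported.
Rotations at B on the released spans (each span's end-slope, ×1/EI):
  span BC: point load 85 at a = 3.5: Pab(L + b)/(6LEI) = 260.3/EI
  relative rotation θ_0 = (0 + 260.3)/EI = 260.3/EI
A unit hogging moment at B produces rotation L₁/(3EI) + L₂/(3EI) = 4.333/EI.
Compatibility: M_B·(L₁+L₂)/(3EI) = θ_0, giving M_B = 60.07 kN·m (hogging).
Span AB, ΣM about A with M_B applied at B: R_B^{AB}·6 = 0 + 60.07, so R_B^{AB} = 10.01 kN and R_A = 0 − 10.01 = -10.01 kN.

R_A = -10.01 kN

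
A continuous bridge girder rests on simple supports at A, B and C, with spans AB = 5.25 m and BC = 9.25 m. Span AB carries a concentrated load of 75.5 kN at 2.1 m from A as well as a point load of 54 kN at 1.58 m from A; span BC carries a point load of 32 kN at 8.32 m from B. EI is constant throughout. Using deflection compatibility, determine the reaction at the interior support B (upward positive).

Release continuity at B by inserting a hinge; the redundant is the internal moment M_B. The primary structure is two simply-supported spans AB and BC.
Rotations at B on the released spans (each span's end-slope, ×1/EI):
  span AB: point load 75.5 at a = 2.1: Pab(L + a)/(6LEI) = 116.5/EI
  span AB: point load 54 at a = 1.58: Pab(L + a)/(6LEI) = 67.89/EI
  span BC: point load 32 at a = 8.32: Pab(L + b)/(6LEI) = 45.42/EI
  relative rotation θ_0 = (184.4 + 45.42)/EI = 229.8/EI
A unit hogging moment at B produces rotation L₁/(3EI) + L₂/(3EI) = 4.833/EI.
Slope continuity at B: θ_0 = M_B·4.833/EI, so M_B = 229.8/4.833 = 47.55 kN·m (hogging).
Span AB, ΣM about A with M_B applied at B: R_B^{AB}·5.25 = 243.9 + 47.55, so R_B^{AB} = 55.51 kN and R_A = 129.5 − 55.51 = 73.99 kN.
Span BC, ΣM about C: R_B^{BC}·9.25 = 29.76 + 47.55, so R_B^{BC} = 8.358 kN and R_C = 32 − 8.358 = 23.64 kN.
R_B = 55.51 + 8.358 = 63.87 kN.

R_B = 63.87 kN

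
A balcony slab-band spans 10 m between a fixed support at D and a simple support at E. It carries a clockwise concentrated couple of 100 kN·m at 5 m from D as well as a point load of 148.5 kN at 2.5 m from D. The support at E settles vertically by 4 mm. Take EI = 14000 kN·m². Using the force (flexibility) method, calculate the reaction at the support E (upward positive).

R_E = 23.84 kN

Choose R_E as the redundant. The primary structure is the cantilever fixed at D.
Deflection at E on the released cantilever, summing each load's contribution:
  clockwise couple 100 at a = 5: M₀a(2L − a)/(2EI) = 3750/EI
  point load 148.5 at a = 2.5: Pa²(3L − a)/(6EI) = 4254/EI
  δ_0 = 8004/EI
Flexibility coefficient — unit upward force at E: δ_{EE} = L³/(3EI) = 333.3/EI.
With EI = 14000 kN·m²: δ_0 = 0.57171 m and δ_{EE} = 0.02381 m/kN.
Compatibility — the beam at E must follow the support down by 0.004 m: δ_0 − R_E·δ_{EE} = 0.004, so R_E = (0.57171 − 0.004)/0.02381 = 23.84 kN.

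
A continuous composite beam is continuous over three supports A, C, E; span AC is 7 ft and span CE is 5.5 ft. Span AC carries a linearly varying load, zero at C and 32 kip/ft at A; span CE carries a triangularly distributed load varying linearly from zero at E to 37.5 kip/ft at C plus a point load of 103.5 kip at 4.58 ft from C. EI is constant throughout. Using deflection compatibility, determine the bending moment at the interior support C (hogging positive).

Release continuity at C by inserting a hinge; the redundant is the internal moment M_C. The primary structure is two simply-supported spans AC and CE.
End slopes at the hinge C, treating each span as simply supported:
  span AC: triangular load, peak 32: 7w₀L³/(360EI) = 213.4/EI
  span CE: triangular load, peak 37.5: w₀L³/(45EI) = 138.6/EI
  span CE: point load 103.5 at a = 4.58: Pab(L + b)/(6LEI) = 84.84/EI
  relative rotation θ_0 = (213.4 + 223.5)/EI = 436.9/EI
A unit hogging moment at C produces rotation L₁/(3EI) + L₂/(3EI) = 4.167/EI.
Slope continuity at C: θ_0 = M_C·4.167/EI, so M_C = 436.9/4.167 = 104.9 kip·ft (hogging).

M_C = 104.9 kip·ft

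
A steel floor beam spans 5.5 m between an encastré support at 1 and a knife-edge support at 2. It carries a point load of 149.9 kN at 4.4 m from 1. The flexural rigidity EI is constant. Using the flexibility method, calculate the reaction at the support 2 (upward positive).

Take the reaction at 2 as the redundant and release it; the primary structure is a cantilever fixed at 1.
Downward deflection at the released point 2 due to the loads:
  point load 149.9 at a = 4.4: Pa²(3L − a)/(6EI) = 5852/EI
Flexibility coefficient — unit upward force at 2: δ_{22} = L³/(3EI) = 55.46/EI.
Compatibility at 2: δ_0 − R_2·δ_{22} = 0, so R_2 = 5852/55.46 = 105.5 kN.

R_2 = 105.5 kN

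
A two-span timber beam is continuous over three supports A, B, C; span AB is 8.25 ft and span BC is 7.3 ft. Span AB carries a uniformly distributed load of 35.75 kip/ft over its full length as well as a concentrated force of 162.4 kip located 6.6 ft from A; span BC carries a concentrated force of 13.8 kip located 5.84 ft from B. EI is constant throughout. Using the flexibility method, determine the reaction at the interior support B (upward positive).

Release continuity at B by inserting a hinge; the redundant is the internal moment M_B. The primary structure is two simply-supported spans AB and BC.
Discontinuity in slope at B on the released structure — sum the simple-span end rotations:
  span AB: UDL 35.75: wL³/(24EI) = 836.4/EI
  span AB: point load 162.4 at a = 6.6: Pab(L + a)/(6LEI) = 530.6/EI
  span BC: point load 13.8 at a = 5.84: Pab(L + b)/(6LEI) = 23.53/EI
  relative rotation θ_0 = (1367 + 23.53)/EI = 1391/EI
A unit hogging moment at B produces rotation L₁/(3EI) + L₂/(3EI) = 5.183/EI.
Slope continuity at B: θ_0 = M_B·5.183/EI, so M_B = 1391/5.183 = 268.3 kip·ft (hogging).
Span AB, ΣM about A with M_B applied at B: R_B^{AB}·8.25 = 2288 + 268.3, so R_B^{AB} = 309.9 kip and R_A = 457.3 − 309.9 = 147.4 kip.
Span BC, ΣM about C: R_B^{BC}·7.3 = 20.15 + 268.3, so R_B^{BC} = 39.51 kip and R_C = 13.8 − 39.51 = -25.71 kip.
R_B = 309.9 + 39.51 = 349.4 kip.

R_B = 349.4 kip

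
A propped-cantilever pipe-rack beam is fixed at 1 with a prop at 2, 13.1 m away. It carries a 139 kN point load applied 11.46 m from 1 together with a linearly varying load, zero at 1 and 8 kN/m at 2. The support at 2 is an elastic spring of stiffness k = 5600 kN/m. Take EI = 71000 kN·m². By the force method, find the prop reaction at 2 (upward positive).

R_2 = 139.5 kN

Take the reaction at 2 as the redundant and release it; the primary structure is a cantilever fixed at 1.
Downward deflection at the released point 2 due to the loads:
  point load 139 at a = 11.46: Pa²(3L − a)/(6EI) = 84704/EI
  triangular load, peak 8 at the free end: 11w₀L⁴/(120EI) = 21597/EI
  δ_0 = 106300/EI
Flexibility coefficient — unit upward force at 2: δ_{22} = L³/(3EI) = 749.4/EI.
With EI = 71000 kN·m²: δ_0 = 1.4972 m and δ_{22} = 0.010554 m/kN.
Compatibility — the spring shortens by R_2/k under the reaction it provides: δ_0 − R_2·δ_{22} = R_2/k. With 1/k = 0.000179 m/kN, R_2 = δ_0 / (δ_{22} + 1/k) = 1.4972 / (0.010554 + 0.000179) = 139.5 kN.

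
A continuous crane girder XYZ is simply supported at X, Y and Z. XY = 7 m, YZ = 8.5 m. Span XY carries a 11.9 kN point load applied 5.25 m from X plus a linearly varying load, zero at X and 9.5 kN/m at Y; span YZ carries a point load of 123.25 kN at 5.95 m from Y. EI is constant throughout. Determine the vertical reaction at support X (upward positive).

Release continuity at Y by inserting a hinge; the redundant is the internal moment M_Y. The primary structure is two simply-supported spans XY and YZ.
End slopes at the hinge Y, treating each span as simply supported:
  span XY: point load 11.9 at a = 5.25: Pab(L + a)/(6LEI) = 31.89/EI
  span XY: triangular load, peak 9.5: w₀L³/(45EI) = 72.41/EI
  span YZ: point load 123.25 at a = 5.95: Pab(L + b)/(6LEI) = 405.2/EI
  relative rotation θ_0 = (104.3 + 405.2)/EI = 509.5/EI
A unit hogging moment at Y produces rotation L₁/(3EI) + L₂/(3EI) = 5.167/EI.
Compatibility: M_Y·(L₁+L₂)/(3EI) = θ_0, giving M_Y = 98.61 kN·m (hogging).
Span XY, ΣM about X with M_Y applied at Y: R_Y^{XY}·7 = 217.6 + 98.61, so R_Y^{XY} = 45.18 kN and R_X = 45.15 − 45.18 = -0.02835 kN.

R_X = -0.02835 kN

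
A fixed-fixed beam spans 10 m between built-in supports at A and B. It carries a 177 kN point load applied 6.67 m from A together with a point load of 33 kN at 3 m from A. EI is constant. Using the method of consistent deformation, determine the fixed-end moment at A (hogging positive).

Release both end moments; the primary structure is a simply-supported span AB with redundants M_A and M_B.
Simple-span end rotations at A and B under the given loads:
  at A: point load 177 at a = 6.67: Pab(L + b)/(6LEI) = 873.4/EI
  at B: point load 177 at a = 6.67: Pab(L + a)/(6LEI) = 1092/EI
  at A: point load 33 at a = 3: Pab(L + b)/(6LEI) = 196.3/EI
  at B: point load 33 at a = 3: Pab(L + a)/(6LEI) = 150.2/EI
  θ_A0 = 1070/EI,  θ_B0 = 1242/EI
Flexibility coefficients: a unit moment at one end gives L/(3EI) there and L/(6EI) at the far end, so f₁₁ = f₂₂ = 3.333/EI and f₁₂ = f₂₁ = 1.667/EI.
Compatibility — zero rotation at each built-in end:
  3.333 M_A + 1.667 M_B = 1070
  1.667 M_A + 3.333 M_B = 1242
Solving the pair gives M_A = 179.4 kN·m and M_B = 283 kN·m (hogging).

M_A = 179.4 kN·m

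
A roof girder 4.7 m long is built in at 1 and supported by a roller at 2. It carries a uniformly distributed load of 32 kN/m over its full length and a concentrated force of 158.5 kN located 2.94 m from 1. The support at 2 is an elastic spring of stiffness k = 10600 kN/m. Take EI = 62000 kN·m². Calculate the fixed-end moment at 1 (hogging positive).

Remove the prop at 2; the released (primary) structure is a cantilever built in at 1.
Downward deflection at the released point 2 due to the loads:
  UDL 32: wL⁴/(8EI) = 1952/EI
  point load 158.5 at a = 2.94: Pa²(3L − a)/(6EI) = 2548/EI
  δ_0 = 4500/EI
Flexibility coefficient — unit upward force at 2: δ_{22} = L³/(3EI) = 34.61/EI.
With EI = 62000 kN·m²: δ_0 = 0.072582 m and δ_{22} = 0.000558 m/kN.
Compatibility — the spring shortens by R_2/k under the reaction it provides: δ_0 − R_2·δ_{22} = R_2/k. With 1/k = 0.000094 m/kN, R_2 = δ_0 / (δ_{22} + 1/k) = 0.072582 / (0.000558 + 0.000094) = 111.2 kN.
Moment equilibrium about 1: M_1 = Σ(load moments about 1) − R_2·L = 819.4 − 111.2×4.7 = 296.6 kN·m.

M_1 = 296.6 kN·m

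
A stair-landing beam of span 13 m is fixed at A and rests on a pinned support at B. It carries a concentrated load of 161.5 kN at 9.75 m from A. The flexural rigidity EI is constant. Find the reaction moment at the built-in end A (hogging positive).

Take the reaction at B as the redundant and release it; the primary structure is a cantilever fixed at A.
Primary-structure tip deflection at B by superposition:
  point load 161.5 at a = 9.75: Pa²(3L − a)/(6EI) = 74844/EI
Flexibility coefficient — unit upward force at B: δ_{BB} = L³/(3EI) = 732.3/EI.
The prop prevents deflection at B: R_B = δ_0/δ_{BB} = 74844/732.3 = 102.2 kN.
Moment equilibrium about A: M_A = Σ(load moments about A) − R_B·L = 1575 − 102.2×13 = 246 kN·m.

M_A = 246 kN·m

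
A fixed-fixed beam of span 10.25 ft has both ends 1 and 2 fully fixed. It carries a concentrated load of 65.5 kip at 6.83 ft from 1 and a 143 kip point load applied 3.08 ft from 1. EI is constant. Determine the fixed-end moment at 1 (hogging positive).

Take the two fixed-end moments M_1, M_2 as redundants; the released structure is the simple span 12.
End rotations of the released simple span under the applied load (×1/EI):
  at 1: point load 65.5 at a = 6.83: Pab(L + b)/(6LEI) = 340.1/EI
  at 2: point load 65.5 at a = 6.83: Pab(L + a)/(6LEI) = 424.9/EI
  at 1: point load 143 at a = 3.08: Pab(L + b)/(6LEI) = 894.5/EI
  at 2: point load 143 at a = 3.08: Pab(L + a)/(6LEI) = 684.5/EI
  θ_10 = 1235/EI,  θ_20 = 1109/EI
Flexibility coefficients: a unit moment at one end gives L/(3EI) there and L/(6EI) at the far end, so f₁₁ = f₂₂ = 3.417/EI and f₁₂ = f₂₁ = 1.708/EI.
Compatibility — zero rotation at each built-in end:
  3.417 M_1 + 1.708 M_2 = 1235
  1.708 M_1 + 3.417 M_2 = 1109
Solving the pair gives M_1 = 265.3 kip·ft and M_2 = 192 kip·ft (hogging).

M_1 = 265.3 kip·ft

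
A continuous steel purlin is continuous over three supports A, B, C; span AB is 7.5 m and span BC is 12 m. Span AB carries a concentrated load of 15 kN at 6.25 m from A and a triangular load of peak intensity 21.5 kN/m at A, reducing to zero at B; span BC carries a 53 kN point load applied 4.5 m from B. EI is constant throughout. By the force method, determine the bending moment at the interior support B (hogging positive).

Release continuity at B by inserting a hinge; the redundant is the internal moment M_B. The primary structure is two simply-supported spans AB and BC.
Discontinuity in slope at B on the released structure — sum the simple-span end rotations:
  span AB: point load 15 at a = 6.25: Pab(L + a)/(6LEI) = 35.81/EI
  span AB: triangular load, peak 21.5: 7w₀L³/(360EI) = 176.4/EI
  span BC: point load 53 at a = 4.5: Pab(L + b)/(6LEI) = 484.5/EI
  relative rotation θ_0 = (212.2 + 484.5)/EI = 696.6/EI
A unit hogging moment at B produces rotation L₁/(3EI) + L₂/(3EI) = 6.5/EI.
Slope continuity at B: θ_0 = M_B·6.5/EI, so M_B = 696.6/6.5 = 107.2 kN·m (hogging).

M_B = 107.2 kN·m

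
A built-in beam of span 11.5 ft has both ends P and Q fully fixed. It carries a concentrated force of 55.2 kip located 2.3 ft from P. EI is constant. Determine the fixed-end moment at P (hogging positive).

Take the two fixed-end moments M_P, M_Q as redundants; the released structure is the simple span PQ.
End rotations of the released simple span under the applied load (×1/EI):
  at P: point load 55.2 at a = 2.3: Pab(L + b)/(6LEI) = 350.4/EI
  at Q: point load 55.2 at a = 2.3: Pab(L + a)/(6LEI) = 233.6/EI
  θ_P0 = 350.4/EI,  θ_Q0 = 233.6/EI
Flexibility coefficients: a unit moment at one end gives L/(3EI) there and L/(6EI) at the far end, so f₁₁ = f₂₂ = 3.833/EI and f₁₂ = f₂₁ = 1.917/EI.
Compatibility — zero rotation at each built-in end:
  3.833 M_P + 1.917 M_Q = 350.4
  1.917 M_P + 3.833 M_Q = 233.6
Solving the pair gives M_P = 81.25 kip·ft and M_Q = 20.31 kip·ft (hogging).

M_P = 81.25 kip·ft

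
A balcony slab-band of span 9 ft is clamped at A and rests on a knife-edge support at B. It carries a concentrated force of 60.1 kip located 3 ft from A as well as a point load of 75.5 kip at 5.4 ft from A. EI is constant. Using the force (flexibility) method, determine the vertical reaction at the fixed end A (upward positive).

R_A = 94.08 kip

Release the roller at B. Primary structure: cantilever fixed at A.
Free-end deflection of the primary structure under the applied loading (downward +):
  point load 60.1 at a = 3: Pa²(3L − a)/(6EI) = 2164/EI
  point load 75.5 at a = 5.4: Pa²(3L − a)/(6EI) = 7926/EI
  δ_0 = 10089/EI
Tip deflection under a unit load at B: L³/(3EI) = 243/EI.
The prop prevents deflection at B: R_B = δ_0/δ_{BB} = 10089/243 = 41.52 kip.
Vertical equilibrium: R_A = ΣP − R_B = 135.6 − 41.52 = 94.08 kip.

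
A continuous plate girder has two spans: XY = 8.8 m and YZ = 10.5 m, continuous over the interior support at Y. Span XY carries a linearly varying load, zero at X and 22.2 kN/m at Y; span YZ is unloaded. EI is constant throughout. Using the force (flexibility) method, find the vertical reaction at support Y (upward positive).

Release continuity at Y by inserting a hinge; the redundant is the internal moment M_Y. The primary structure is two simply-supported spans XY and YZ.
Discontinuity in slope at Y on the released structure — sum the simple-span end rotations:
  span XY: triangular load, peak 22.2: w₀L³/(45EI) = 336.2/EI
  relative rotation θ_0 = (336.2 + 0)/EI = 336.2/EI
A unit hogging moment at Y produces rotation L₁/(3EI) + L₂/(3EI) = 6.433/EI.
Compatibility: M_Y·(L₁+L₂)/(3EI) = θ_0, giving M_Y = 52.26 kN·m (hogging).
Span XY, ΣM about X with M_Y applied at Y: R_Y^{XY}·8.8 = 573.1 + 52.26, so R_Y^{XY} = 71.06 kN and R_X = 97.68 − 71.06 = 26.62 kN.
Span YZ, ΣM about Z: R_Y^{YZ}·10.5 = 0 + 52.26, so R_Y^{YZ} = 4.977 kN and R_Z = 0 − 4.977 = -4.977 kN.
R_Y = 71.06 + 4.977 = 76.04 kN.

R_Y = 76.04 kN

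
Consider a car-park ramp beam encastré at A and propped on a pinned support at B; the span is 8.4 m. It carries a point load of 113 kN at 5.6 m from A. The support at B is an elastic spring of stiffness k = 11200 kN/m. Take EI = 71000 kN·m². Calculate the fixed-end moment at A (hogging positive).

Choose R_B as the redundant. The primary structure is the cantilever fixed at A.
Primary-structure tip deflection at B by superposition:
  point load 113 at a = 5.6: Pa²(3L − a)/(6EI) = 11576/EI
Tip deflection under a unit load at B: L³/(3EI) = 197.6/EI.
With EI = 71000 kN·m²: δ_0 = 0.16304 m and δ_{BB} = 0.002783 m/kN.
Compatibility — the spring shortens by R_B/k under the reaction it provides: δ_0 − R_B·δ_{BB} = R_B/k. With 1/k = 0.000089 m/kN, R_B = δ_0 / (δ_{BB} + 1/k) = 0.16304 / (0.002783 + 0.000089) = 56.77 kN.
Moment equilibrium about A: M_A = Σ(load moments about A) − R_B·L = 632.8 − 56.77×8.4 = 155.9 kN·m.

M_A = 155.9 kN·m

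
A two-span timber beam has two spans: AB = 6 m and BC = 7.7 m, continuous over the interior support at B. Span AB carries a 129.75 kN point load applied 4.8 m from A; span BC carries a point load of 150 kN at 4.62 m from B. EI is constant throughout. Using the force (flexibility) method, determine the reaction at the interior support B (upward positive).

R_B = 210.7 kN

Insert a hinge at B; M_B is the redundant, and each span becomes simply supported.
Rotations at B on the released spans (each span's end-slope, ×1/EI):
  span AB: point load 129.75 at a = 4.8: Pab(L + a)/(6LEI) = 224.2/EI
  span BC: point load 150 at a = 4.62: Pab(L + b)/(6LEI) = 498/EI
  relative rotation θ_0 = (224.2 + 498)/EI = 722.2/EI
A unit hogging moment at B produces rotation L₁/(3EI) + L₂/(3EI) = 4.567/EI.
Slope continuity at B: θ_0 = M_B·4.567/EI, so M_B = 722.2/4.567 = 158.2 kN·m (hogging).
Span AB, ΣM about A with M_B applied at B: R_B^{AB}·6 = 622.8 + 158.2, so R_B^{AB} = 130.2 kN and R_A = 129.8 − 130.2 = -0.4093 kN.
Span BC, ΣM about C: R_B^{BC}·7.7 = 462 + 158.2, so R_B^{BC} = 80.54 kN and R_C = 150 − 80.54 = 69.46 kN.
R_B = 130.2 + 80.54 = 210.7 kN.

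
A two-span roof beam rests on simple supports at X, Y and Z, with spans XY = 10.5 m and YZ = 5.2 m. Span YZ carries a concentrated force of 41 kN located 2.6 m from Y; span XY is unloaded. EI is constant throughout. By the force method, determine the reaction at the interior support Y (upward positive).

R_Y = 24.31 kN

Release continuity at Y by inserting a hinge; the redundant is the internal moment M_Y. The primary structure is two simply-supported spans XY and YZ.
Discontinuity in slope at Y on the released structure — sum the simple-span end rotations:
  span YZ: point load 41 at a = 2.6: Pab(L + b)/(6LEI) = 69.29/EI
  relative rotation θ_0 = (0 + 69.29)/EI = 69.29/EI
A unit hogging moment at Y produces rotation L₁/(3EI) + L₂/(3EI) = 5.233/EI.
Compatibility: M_Y·(L₁+L₂)/(3EI) = θ_0, giving M_Y = 13.24 kN·m (hogging).
Span XY, ΣM about X with M_Y applied at Y: R_Y^{XY}·10.5 = 0 + 13.24, so R_Y^{XY} = 1.261 kN and R_X = 0 − 1.261 = -1.261 kN.
Span YZ, ΣM about Z: R_Y^{YZ}·5.2 = 106.6 + 13.24, so R_Y^{YZ} = 23.05 kN and R_Z = 41 − 23.05 = 17.95 kN.
R_Y = 1.261 + 23.05 = 24.31 kN.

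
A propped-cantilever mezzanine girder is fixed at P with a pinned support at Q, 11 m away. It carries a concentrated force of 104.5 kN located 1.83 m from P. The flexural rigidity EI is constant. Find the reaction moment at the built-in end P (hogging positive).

Choose R_Q as the redundant. The primary structure is the cantilever fixed at P.
Downward deflection at the released point Q due to the loads:
  point load 104.5 at a = 1.83: Pa²(3L − a)/(6EI) = 1818/EI
Tip deflection under a unit load at Q: L³/(3EI) = 443.7/EI.
The prop prevents deflection at Q: R_Q = δ_0/δ_{QQ} = 1818/443.7 = 4.098 kN.
Moment equilibrium about P: M_P = Σ(load moments about P) − R_Q·L = 191.2 − 4.098×11 = 146.2 kN·m.

M_P = 146.2 kN·m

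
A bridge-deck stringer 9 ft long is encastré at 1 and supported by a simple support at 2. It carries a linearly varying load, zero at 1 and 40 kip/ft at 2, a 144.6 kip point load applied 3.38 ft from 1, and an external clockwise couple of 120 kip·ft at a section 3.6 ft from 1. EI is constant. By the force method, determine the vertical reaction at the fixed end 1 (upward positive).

Take the reaction at 2 as the redundant and release it; the primary structure is a cantilever fixed at 1.
Deflection at 2 on the released cantilever, summing each load's contribution:
  triangular load, peak 40 at the free end: 11w₀L⁴/(120EI) = 24057/EI
  point load 144.6 at a = 3.38: Pa²(3L − a)/(6EI) = 6503/EI
  clockwise couple 120 at a = 3.6: M₀a(2L − a)/(2EI) = 3110/EI
  δ_0 = 33671/EI
Flexibility coefficient — unit upward force at 2: δ_{22} = L³/(3EI) = 243/EI.
Compatibility at 2: δ_0 − R_2·δ_{22} = 0, so R_2 = 33671/243 = 138.6 kip.
Vertical equilibrium: R_1 = ΣP − R_2 = 324.6 − 138.6 = 186 kip.

R_1 = 186 kip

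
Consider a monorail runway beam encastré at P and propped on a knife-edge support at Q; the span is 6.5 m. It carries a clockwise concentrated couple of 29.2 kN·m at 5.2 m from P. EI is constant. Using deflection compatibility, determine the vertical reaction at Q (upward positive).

Choose R_Q as the redundant. The primary structure is the cantilever fixed at P.
Primary-structure tip deflection at Q by superposition:
  clockwise couple 29.2 at a = 5.2: M₀a(2L − a)/(2EI) = 592.2/EI
Flexibility coefficient — unit upward force at Q: δ_{QQ} = L³/(3EI) = 91.54/EI.
Compatibility at Q: δ_0 − R_Q·δ_{QQ} = 0, so R_Q = 592.2/91.54 = 6.469 kN.

R_Q = 6.469 kN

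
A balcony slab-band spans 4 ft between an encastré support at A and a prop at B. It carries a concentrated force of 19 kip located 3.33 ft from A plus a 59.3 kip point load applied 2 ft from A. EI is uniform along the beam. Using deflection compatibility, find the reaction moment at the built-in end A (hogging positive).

M_A = 50.66 kip·ft

Remove the prop at B; the released (primary) structure is a cantilever built in at A.
Primary-structure tip deflection at B by superposition:
  point load 19 at a = 3.33: Pa²(3L − a)/(6EI) = 304.4/EI
  point load 59.3 at a = 2: Pa²(3L − a)/(6EI) = 395.3/EI
  δ_0 = 699.8/EI
Flexibility coefficient — unit upward force at B: δ_{BB} = L³/(3EI) = 21.33/EI.
Compatibility at B: δ_0 − R_B·δ_{BB} = 0, so R_B = 699.8/21.33 = 32.8 kip.
Moment equilibrium about A: M_A = Σ(load moments about A) − R_B·L = 181.9 − 32.8×4 = 50.66 kip·ft.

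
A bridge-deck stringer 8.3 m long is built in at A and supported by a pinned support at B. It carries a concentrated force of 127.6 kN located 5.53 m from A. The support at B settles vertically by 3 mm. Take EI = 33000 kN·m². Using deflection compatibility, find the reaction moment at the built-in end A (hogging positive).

M_A = 161.4 kN·m

Release the roller at B. Primary structure: cantilever fixed at A.
Downward deflection at the released point B due to the loads:
  point load 127.6 at a = 5.53: Pa²(3L − a)/(6EI) = 12597/EI
Flexibility coefficient — unit upward force at B: δ_{BB} = L³/(3EI) = 190.6/EI.
With EI = 33000 kN·m²: δ_0 = 0.38174 m and δ_{BB} = 0.005776 m/kN.
Compatibility — the beam at B must follow the support down by 0.003 m: δ_0 − R_B·δ_{BB} = 0.003, so R_B = (0.38174 − 0.003)/0.005776 = 65.58 kN.
Moment equilibrium about A: M_A = Σ(load moments about A) − R_B·L = 705.6 − 65.58×8.3 = 161.4 kN·m.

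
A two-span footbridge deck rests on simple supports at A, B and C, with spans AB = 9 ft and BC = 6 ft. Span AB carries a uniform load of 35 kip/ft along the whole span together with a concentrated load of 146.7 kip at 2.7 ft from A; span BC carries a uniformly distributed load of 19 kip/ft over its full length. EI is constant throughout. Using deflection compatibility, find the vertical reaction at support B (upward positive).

Insert a hinge at B; M_B is the redundant, and each span becomes simply supported.
End slopes at the hinge B, treating each span as simply supported:
  span AB: UDL 35: wL³/(24EI) = 1063/EI
  span AB: point load 146.7 at a = 2.7: Pab(L + a)/(6LEI) = 540.7/EI
  span BC: UDL 19: wL³/(24EI) = 171/EI
  relative rotation θ_0 = (1604 + 171)/EI = 1775/EI
A unit hogging moment at B produces rotation L₁/(3EI) + L₂/(3EI) = 5/EI.
Slope continuity at B: θ_0 = M_B·5/EI, so M_B = 1775/5 = 355 kip·ft (hogging).
Span AB, ΣM about A with M_B applied at B: R_B^{AB}·9 = 1814 + 355, so R_B^{AB} = 240.9 kip and R_A = 461.7 − 240.9 = 220.8 kip.
Span BC, ΣM about C: R_B^{BC}·6 = 342 + 355, so R_B^{BC} = 116.2 kip and R_C = 114 − 116.2 = -2.16 kip.
R_B = 240.9 + 116.2 = 357.1 kip.

R_B = 357.1 kip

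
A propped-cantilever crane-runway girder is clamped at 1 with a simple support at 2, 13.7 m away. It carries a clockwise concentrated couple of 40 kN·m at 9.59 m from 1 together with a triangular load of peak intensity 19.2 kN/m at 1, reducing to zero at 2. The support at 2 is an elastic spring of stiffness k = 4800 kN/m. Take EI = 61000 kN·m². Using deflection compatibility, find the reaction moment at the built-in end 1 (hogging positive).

Remove the prop at 2; the released (primary) structure is a cantilever built in at 1.
Deflection at 2 on the released cantilever, summing each load's contribution:
  clockwise couple 40 at a = 9.59: M₀a(2L − a)/(2EI) = 3416/EI
  triangular load, peak 19.2 at the fixed end: w₀L⁴/(30EI) = 22546/EI
  δ_0 = 25962/EI
Flexibility coefficient — unit upward force at 2: δ_{22} = L³/(3EI) = 857.1/EI.
With EI = 61000 kN·m²: δ_0 = 0.4256 m and δ_{22} = 0.014051 m/kN.
Compatibility — the spring shortens by R_2/k under the reaction it provides: δ_0 − R_2·δ_{22} = R_2/k. With 1/k = 0.000208 m/kN, R_2 = δ_0 / (δ_{22} + 1/k) = 0.4256 / (0.014051 + 0.000208) = 29.85 kN.
Moment equilibrium about 1: M_1 = Σ(load moments about 1) − R_2·L = 640.6 − 29.85×13.7 = 231.7 kN·m.

M_1 = 231.7 kN·m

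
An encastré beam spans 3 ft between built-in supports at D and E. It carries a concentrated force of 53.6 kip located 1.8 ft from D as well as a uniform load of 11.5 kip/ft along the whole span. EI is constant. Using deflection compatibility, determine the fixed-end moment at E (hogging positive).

Release both end moments; the primary structure is a simply-supported span DE with redundants M_D and M_E.
Simple-span end rotations at D and E under the given loads:
  at D: point load 53.6 at a = 1.8: Pab(L + b)/(6LEI) = 27.01/EI
  at E: point load 53.6 at a = 1.8: Pab(L + a)/(6LEI) = 30.87/EI
  at D: UDL 11.5: wL³/(24EI) = 12.94/EI
  at E: UDL 11.5: wL³/(24EI) = 12.94/EI
  θ_D0 = 39.95/EI,  θ_E0 = 43.81/EI
Flexibility coefficients: a unit moment at one end gives L/(3EI) there and L/(6EI) at the far end, so f₁₁ = f₂₂ = 1/EI and f₁₂ = f₂₁ = 0.5/EI.
Compatibility — zero rotation at each built-in end:
  1 M_D + 0.5 M_E = 39.95
  0.5 M_D + 1 M_E = 43.81
Solving the pair gives M_D = 24.06 kip·ft and M_E = 31.78 kip·ft (hogging).

M_E = 31.78 kip·ft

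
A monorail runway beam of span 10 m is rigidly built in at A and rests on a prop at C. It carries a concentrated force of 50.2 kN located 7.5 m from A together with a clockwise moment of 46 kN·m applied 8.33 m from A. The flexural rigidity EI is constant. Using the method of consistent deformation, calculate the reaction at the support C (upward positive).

R_C = 38.47 kN

Remove the prop at C; the released (primary) structure is a cantilever built in at A.
Free-end deflection of the primary structure under the applied loading (downward +):
  point load 50.2 at a = 7.5: Pa²(3L − a)/(6EI) = 10589/EI
  clockwise couple 46 at a = 8.33: M₀a(2L − a)/(2EI) = 2236/EI
  δ_0 = 12825/EI
Tip deflection under a unit load at C: L³/(3EI) = 333.3/EI.
Compatibility at C: δ_0 − R_C·δ_{CC} = 0, so R_C = 12825/333.3 = 38.47 kN.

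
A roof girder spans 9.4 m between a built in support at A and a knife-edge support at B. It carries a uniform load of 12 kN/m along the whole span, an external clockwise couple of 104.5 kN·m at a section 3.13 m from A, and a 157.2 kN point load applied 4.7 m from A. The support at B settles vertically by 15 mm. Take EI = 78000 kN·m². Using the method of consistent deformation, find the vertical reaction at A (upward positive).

R_A = 173.5 kN

Release the roller at B. Primary structure: cantilever fixed at A.
Deflection at B on the released cantilever, summing each load's contribution:
  UDL 12: wL⁴/(8EI) = 11711/EI
  clockwise couple 104.5 at a = 3.13: M₀a(2L − a)/(2EI) = 2563/EI
  point load 157.2 at a = 4.7: Pa²(3L − a)/(6EI) = 13601/EI
  δ_0 = 27875/EI
Flexibility coefficient — unit upward force at B: δ_{BB} = L³/(3EI) = 276.9/EI.
With EI = 78000 kN·m²: δ_0 = 0.35737 m and δ_{BB} = 0.00355 m/kN.
Compatibility — the beam at B must follow the support down by 0.015 m: δ_0 − R_B·δ_{BB} = 0.015, so R_B = (0.35737 − 0.015)/0.00355 = 96.46 kN.
Vertical equilibrium: R_A = ΣP − R_B = 270 − 96.46 = 173.5 kN.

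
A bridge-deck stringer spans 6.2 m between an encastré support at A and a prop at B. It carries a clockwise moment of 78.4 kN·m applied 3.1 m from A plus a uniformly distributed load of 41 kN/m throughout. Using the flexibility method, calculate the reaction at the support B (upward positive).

Remove the prop at B; the released (primary) structure is a cantilever built in at A.
Deflection at B on the released cantilever, summing each load's contribution:
  clockwise couple 78.4 at a = 3.1: M₀a(2L − a)/(2EI) = 1130/EI
  UDL 41: wL⁴/(8EI) = 7573/EI
  δ_0 = 8703/EI
Tip deflection under a unit load at B: L³/(3EI) = 79.44/EI.
The prop prevents deflection at B: R_B = δ_0/δ_{BB} = 8703/79.44 = 109.6 kN.

R_B = 109.6 kN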